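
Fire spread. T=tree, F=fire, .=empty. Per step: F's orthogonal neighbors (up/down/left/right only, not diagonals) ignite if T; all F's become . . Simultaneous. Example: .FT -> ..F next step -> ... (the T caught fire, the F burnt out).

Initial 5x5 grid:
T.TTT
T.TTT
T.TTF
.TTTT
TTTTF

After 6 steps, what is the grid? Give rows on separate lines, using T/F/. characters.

Step 1: 4 trees catch fire, 2 burn out
  T.TTT
  T.TTF
  T.TF.
  .TTTF
  TTTF.
Step 2: 5 trees catch fire, 4 burn out
  T.TTF
  T.TF.
  T.F..
  .TTF.
  TTF..
Step 3: 4 trees catch fire, 5 burn out
  T.TF.
  T.F..
  T....
  .TF..
  TF...
Step 4: 3 trees catch fire, 4 burn out
  T.F..
  T....
  T....
  .F...
  F....
Step 5: 0 trees catch fire, 3 burn out
  T....
  T....
  T....
  .....
  .....
Step 6: 0 trees catch fire, 0 burn out
  T....
  T....
  T....
  .....
  .....

T....
T....
T....
.....
.....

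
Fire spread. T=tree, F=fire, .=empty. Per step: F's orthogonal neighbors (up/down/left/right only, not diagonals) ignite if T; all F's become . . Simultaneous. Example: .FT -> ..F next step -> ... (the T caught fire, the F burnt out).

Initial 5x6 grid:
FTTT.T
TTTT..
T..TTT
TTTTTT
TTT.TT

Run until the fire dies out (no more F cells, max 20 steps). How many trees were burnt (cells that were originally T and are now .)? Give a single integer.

Step 1: +2 fires, +1 burnt (F count now 2)
Step 2: +3 fires, +2 burnt (F count now 3)
Step 3: +3 fires, +3 burnt (F count now 3)
Step 4: +3 fires, +3 burnt (F count now 3)
Step 5: +3 fires, +3 burnt (F count now 3)
Step 6: +3 fires, +3 burnt (F count now 3)
Step 7: +2 fires, +3 burnt (F count now 2)
Step 8: +2 fires, +2 burnt (F count now 2)
Step 9: +1 fires, +2 burnt (F count now 1)
Step 10: +0 fires, +1 burnt (F count now 0)
Fire out after step 10
Initially T: 23, now '.': 29
Total burnt (originally-T cells now '.'): 22

Answer: 22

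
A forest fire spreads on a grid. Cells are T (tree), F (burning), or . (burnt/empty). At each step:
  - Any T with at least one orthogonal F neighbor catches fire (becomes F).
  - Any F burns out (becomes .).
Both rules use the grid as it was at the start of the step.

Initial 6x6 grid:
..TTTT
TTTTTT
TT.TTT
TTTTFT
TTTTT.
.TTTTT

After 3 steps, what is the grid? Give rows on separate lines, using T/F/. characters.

Step 1: 4 trees catch fire, 1 burn out
  ..TTTT
  TTTTTT
  TT.TFT
  TTTF.F
  TTTTF.
  .TTTTT
Step 2: 6 trees catch fire, 4 burn out
  ..TTTT
  TTTTFT
  TT.F.F
  TTF...
  TTTF..
  .TTTFT
Step 3: 7 trees catch fire, 6 burn out
  ..TTFT
  TTTF.F
  TT....
  TF....
  TTF...
  .TTF.F

..TTFT
TTTF.F
TT....
TF....
TTF...
.TTF.F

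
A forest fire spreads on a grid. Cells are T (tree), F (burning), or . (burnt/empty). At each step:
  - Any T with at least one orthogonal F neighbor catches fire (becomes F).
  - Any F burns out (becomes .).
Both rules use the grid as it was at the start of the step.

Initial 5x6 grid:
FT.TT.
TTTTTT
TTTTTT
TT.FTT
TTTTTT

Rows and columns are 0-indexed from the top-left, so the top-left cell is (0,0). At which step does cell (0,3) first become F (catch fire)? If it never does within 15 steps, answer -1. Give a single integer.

Step 1: cell (0,3)='T' (+5 fires, +2 burnt)
Step 2: cell (0,3)='T' (+8 fires, +5 burnt)
Step 3: cell (0,3)='F' (+8 fires, +8 burnt)
  -> target ignites at step 3
Step 4: cell (0,3)='.' (+4 fires, +8 burnt)
Step 5: cell (0,3)='.' (+0 fires, +4 burnt)
  fire out at step 5

3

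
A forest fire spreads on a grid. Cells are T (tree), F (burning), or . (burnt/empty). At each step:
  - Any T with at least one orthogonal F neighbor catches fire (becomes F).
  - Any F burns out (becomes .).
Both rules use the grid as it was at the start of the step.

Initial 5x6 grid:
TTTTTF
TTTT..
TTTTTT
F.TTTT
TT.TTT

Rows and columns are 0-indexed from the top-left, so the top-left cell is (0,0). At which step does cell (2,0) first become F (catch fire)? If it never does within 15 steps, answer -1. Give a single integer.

Step 1: cell (2,0)='F' (+3 fires, +2 burnt)
  -> target ignites at step 1
Step 2: cell (2,0)='.' (+4 fires, +3 burnt)
Step 3: cell (2,0)='.' (+5 fires, +4 burnt)
Step 4: cell (2,0)='.' (+4 fires, +5 burnt)
Step 5: cell (2,0)='.' (+2 fires, +4 burnt)
Step 6: cell (2,0)='.' (+3 fires, +2 burnt)
Step 7: cell (2,0)='.' (+2 fires, +3 burnt)
Step 8: cell (2,0)='.' (+1 fires, +2 burnt)
Step 9: cell (2,0)='.' (+0 fires, +1 burnt)
  fire out at step 9

1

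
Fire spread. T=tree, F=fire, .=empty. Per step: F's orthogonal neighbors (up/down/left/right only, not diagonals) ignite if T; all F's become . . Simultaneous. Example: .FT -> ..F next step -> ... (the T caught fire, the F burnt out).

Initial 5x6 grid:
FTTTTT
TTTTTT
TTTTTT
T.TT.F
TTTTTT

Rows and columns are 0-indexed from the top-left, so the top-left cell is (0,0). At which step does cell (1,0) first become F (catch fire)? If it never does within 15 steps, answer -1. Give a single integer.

Step 1: cell (1,0)='F' (+4 fires, +2 burnt)
  -> target ignites at step 1
Step 2: cell (1,0)='.' (+6 fires, +4 burnt)
Step 3: cell (1,0)='.' (+8 fires, +6 burnt)
Step 4: cell (1,0)='.' (+6 fires, +8 burnt)
Step 5: cell (1,0)='.' (+2 fires, +6 burnt)
Step 6: cell (1,0)='.' (+0 fires, +2 burnt)
  fire out at step 6

1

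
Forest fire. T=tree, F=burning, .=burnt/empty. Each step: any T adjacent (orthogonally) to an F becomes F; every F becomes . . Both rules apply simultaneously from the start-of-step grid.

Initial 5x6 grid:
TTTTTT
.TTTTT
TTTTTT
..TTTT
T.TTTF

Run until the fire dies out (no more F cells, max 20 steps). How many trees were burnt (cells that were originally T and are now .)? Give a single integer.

Step 1: +2 fires, +1 burnt (F count now 2)
Step 2: +3 fires, +2 burnt (F count now 3)
Step 3: +4 fires, +3 burnt (F count now 4)
Step 4: +4 fires, +4 burnt (F count now 4)
Step 5: +3 fires, +4 burnt (F count now 3)
Step 6: +3 fires, +3 burnt (F count now 3)
Step 7: +3 fires, +3 burnt (F count now 3)
Step 8: +1 fires, +3 burnt (F count now 1)
Step 9: +1 fires, +1 burnt (F count now 1)
Step 10: +0 fires, +1 burnt (F count now 0)
Fire out after step 10
Initially T: 25, now '.': 29
Total burnt (originally-T cells now '.'): 24

Answer: 24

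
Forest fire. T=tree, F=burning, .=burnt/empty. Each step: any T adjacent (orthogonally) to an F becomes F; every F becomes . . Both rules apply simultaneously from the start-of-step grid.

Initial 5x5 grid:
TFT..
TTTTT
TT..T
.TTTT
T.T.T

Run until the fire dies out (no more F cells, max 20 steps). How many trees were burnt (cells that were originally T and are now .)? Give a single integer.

Answer: 16

Derivation:
Step 1: +3 fires, +1 burnt (F count now 3)
Step 2: +3 fires, +3 burnt (F count now 3)
Step 3: +3 fires, +3 burnt (F count now 3)
Step 4: +2 fires, +3 burnt (F count now 2)
Step 5: +3 fires, +2 burnt (F count now 3)
Step 6: +1 fires, +3 burnt (F count now 1)
Step 7: +1 fires, +1 burnt (F count now 1)
Step 8: +0 fires, +1 burnt (F count now 0)
Fire out after step 8
Initially T: 17, now '.': 24
Total burnt (originally-T cells now '.'): 16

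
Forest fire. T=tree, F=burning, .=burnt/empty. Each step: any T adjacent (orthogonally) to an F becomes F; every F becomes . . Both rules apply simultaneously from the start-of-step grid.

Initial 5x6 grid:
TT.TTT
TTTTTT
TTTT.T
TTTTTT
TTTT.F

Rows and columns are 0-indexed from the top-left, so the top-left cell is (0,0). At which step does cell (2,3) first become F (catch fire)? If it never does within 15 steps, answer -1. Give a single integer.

Step 1: cell (2,3)='T' (+1 fires, +1 burnt)
Step 2: cell (2,3)='T' (+2 fires, +1 burnt)
Step 3: cell (2,3)='T' (+2 fires, +2 burnt)
Step 4: cell (2,3)='F' (+5 fires, +2 burnt)
  -> target ignites at step 4
Step 5: cell (2,3)='.' (+5 fires, +5 burnt)
Step 6: cell (2,3)='.' (+5 fires, +5 burnt)
Step 7: cell (2,3)='.' (+3 fires, +5 burnt)
Step 8: cell (2,3)='.' (+2 fires, +3 burnt)
Step 9: cell (2,3)='.' (+1 fires, +2 burnt)
Step 10: cell (2,3)='.' (+0 fires, +1 burnt)
  fire out at step 10

4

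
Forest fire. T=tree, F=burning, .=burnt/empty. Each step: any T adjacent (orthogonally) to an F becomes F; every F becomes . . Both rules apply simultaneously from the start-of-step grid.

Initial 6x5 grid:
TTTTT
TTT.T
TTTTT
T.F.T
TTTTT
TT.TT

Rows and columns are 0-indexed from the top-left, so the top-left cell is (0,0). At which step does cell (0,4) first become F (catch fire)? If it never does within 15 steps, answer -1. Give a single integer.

Step 1: cell (0,4)='T' (+2 fires, +1 burnt)
Step 2: cell (0,4)='T' (+5 fires, +2 burnt)
Step 3: cell (0,4)='T' (+8 fires, +5 burnt)
Step 4: cell (0,4)='T' (+8 fires, +8 burnt)
Step 5: cell (0,4)='F' (+2 fires, +8 burnt)
  -> target ignites at step 5
Step 6: cell (0,4)='.' (+0 fires, +2 burnt)
  fire out at step 6

5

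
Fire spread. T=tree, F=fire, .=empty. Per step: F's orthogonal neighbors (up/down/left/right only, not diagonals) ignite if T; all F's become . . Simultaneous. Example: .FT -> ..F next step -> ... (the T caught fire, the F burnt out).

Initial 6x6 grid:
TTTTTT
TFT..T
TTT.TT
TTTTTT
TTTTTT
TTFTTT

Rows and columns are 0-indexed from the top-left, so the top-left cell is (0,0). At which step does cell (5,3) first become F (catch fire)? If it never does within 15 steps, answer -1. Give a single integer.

Step 1: cell (5,3)='F' (+7 fires, +2 burnt)
  -> target ignites at step 1
Step 2: cell (5,3)='.' (+10 fires, +7 burnt)
Step 3: cell (5,3)='.' (+6 fires, +10 burnt)
Step 4: cell (5,3)='.' (+3 fires, +6 burnt)
Step 5: cell (5,3)='.' (+3 fires, +3 burnt)
Step 6: cell (5,3)='.' (+2 fires, +3 burnt)
Step 7: cell (5,3)='.' (+0 fires, +2 burnt)
  fire out at step 7

1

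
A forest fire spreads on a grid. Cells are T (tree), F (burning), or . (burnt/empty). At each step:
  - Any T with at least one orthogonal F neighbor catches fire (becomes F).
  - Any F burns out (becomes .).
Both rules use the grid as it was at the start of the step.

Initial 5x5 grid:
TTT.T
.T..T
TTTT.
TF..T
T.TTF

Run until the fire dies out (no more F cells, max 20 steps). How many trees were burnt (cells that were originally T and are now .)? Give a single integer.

Step 1: +4 fires, +2 burnt (F count now 4)
Step 2: +5 fires, +4 burnt (F count now 5)
Step 3: +2 fires, +5 burnt (F count now 2)
Step 4: +2 fires, +2 burnt (F count now 2)
Step 5: +0 fires, +2 burnt (F count now 0)
Fire out after step 5
Initially T: 15, now '.': 23
Total burnt (originally-T cells now '.'): 13

Answer: 13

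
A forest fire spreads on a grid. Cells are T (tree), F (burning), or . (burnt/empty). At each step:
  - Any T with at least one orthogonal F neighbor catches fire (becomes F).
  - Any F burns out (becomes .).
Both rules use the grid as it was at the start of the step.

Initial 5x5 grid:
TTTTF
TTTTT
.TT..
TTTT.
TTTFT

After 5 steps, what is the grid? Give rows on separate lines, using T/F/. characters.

Step 1: 5 trees catch fire, 2 burn out
  TTTF.
  TTTTF
  .TT..
  TTTF.
  TTF.F
Step 2: 4 trees catch fire, 5 burn out
  TTF..
  TTTF.
  .TT..
  TTF..
  TF...
Step 3: 5 trees catch fire, 4 burn out
  TF...
  TTF..
  .TF..
  TF...
  F....
Step 4: 4 trees catch fire, 5 burn out
  F....
  TF...
  .F...
  F....
  .....
Step 5: 1 trees catch fire, 4 burn out
  .....
  F....
  .....
  .....
  .....

.....
F....
.....
.....
.....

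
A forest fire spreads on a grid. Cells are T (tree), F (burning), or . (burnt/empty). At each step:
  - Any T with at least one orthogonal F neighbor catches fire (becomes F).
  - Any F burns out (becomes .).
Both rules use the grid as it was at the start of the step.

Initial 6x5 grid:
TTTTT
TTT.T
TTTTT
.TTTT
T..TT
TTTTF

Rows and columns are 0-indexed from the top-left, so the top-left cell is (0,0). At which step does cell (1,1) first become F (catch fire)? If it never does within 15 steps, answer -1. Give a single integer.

Step 1: cell (1,1)='T' (+2 fires, +1 burnt)
Step 2: cell (1,1)='T' (+3 fires, +2 burnt)
Step 3: cell (1,1)='T' (+3 fires, +3 burnt)
Step 4: cell (1,1)='T' (+4 fires, +3 burnt)
Step 5: cell (1,1)='T' (+4 fires, +4 burnt)
Step 6: cell (1,1)='T' (+3 fires, +4 burnt)
Step 7: cell (1,1)='F' (+3 fires, +3 burnt)
  -> target ignites at step 7
Step 8: cell (1,1)='.' (+2 fires, +3 burnt)
Step 9: cell (1,1)='.' (+1 fires, +2 burnt)
Step 10: cell (1,1)='.' (+0 fires, +1 burnt)
  fire out at step 10

7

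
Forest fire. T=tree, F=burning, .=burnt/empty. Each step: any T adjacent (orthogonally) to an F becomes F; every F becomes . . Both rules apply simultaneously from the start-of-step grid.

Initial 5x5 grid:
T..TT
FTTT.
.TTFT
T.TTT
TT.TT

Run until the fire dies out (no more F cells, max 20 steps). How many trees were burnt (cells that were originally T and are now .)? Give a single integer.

Answer: 14

Derivation:
Step 1: +6 fires, +2 burnt (F count now 6)
Step 2: +6 fires, +6 burnt (F count now 6)
Step 3: +2 fires, +6 burnt (F count now 2)
Step 4: +0 fires, +2 burnt (F count now 0)
Fire out after step 4
Initially T: 17, now '.': 22
Total burnt (originally-T cells now '.'): 14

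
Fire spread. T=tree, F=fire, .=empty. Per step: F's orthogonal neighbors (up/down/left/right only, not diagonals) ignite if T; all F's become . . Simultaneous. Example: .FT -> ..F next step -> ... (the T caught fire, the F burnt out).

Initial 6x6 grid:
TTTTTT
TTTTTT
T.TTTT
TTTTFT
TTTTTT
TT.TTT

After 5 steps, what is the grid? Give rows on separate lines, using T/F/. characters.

Step 1: 4 trees catch fire, 1 burn out
  TTTTTT
  TTTTTT
  T.TTFT
  TTTF.F
  TTTTFT
  TT.TTT
Step 2: 7 trees catch fire, 4 burn out
  TTTTTT
  TTTTFT
  T.TF.F
  TTF...
  TTTF.F
  TT.TFT
Step 3: 8 trees catch fire, 7 burn out
  TTTTFT
  TTTF.F
  T.F...
  TF....
  TTF...
  TT.F.F
Step 4: 5 trees catch fire, 8 burn out
  TTTF.F
  TTF...
  T.....
  F.....
  TF....
  TT....
Step 5: 5 trees catch fire, 5 burn out
  TTF...
  TF....
  F.....
  ......
  F.....
  TF....

TTF...
TF....
F.....
......
F.....
TF....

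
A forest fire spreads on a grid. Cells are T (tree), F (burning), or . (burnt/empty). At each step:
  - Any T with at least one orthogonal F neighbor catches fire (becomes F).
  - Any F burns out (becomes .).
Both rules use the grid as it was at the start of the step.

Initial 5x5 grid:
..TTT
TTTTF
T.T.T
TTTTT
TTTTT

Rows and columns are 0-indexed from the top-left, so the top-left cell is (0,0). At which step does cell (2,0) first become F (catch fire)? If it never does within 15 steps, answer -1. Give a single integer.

Step 1: cell (2,0)='T' (+3 fires, +1 burnt)
Step 2: cell (2,0)='T' (+3 fires, +3 burnt)
Step 3: cell (2,0)='T' (+5 fires, +3 burnt)
Step 4: cell (2,0)='T' (+3 fires, +5 burnt)
Step 5: cell (2,0)='F' (+3 fires, +3 burnt)
  -> target ignites at step 5
Step 6: cell (2,0)='.' (+2 fires, +3 burnt)
Step 7: cell (2,0)='.' (+1 fires, +2 burnt)
Step 8: cell (2,0)='.' (+0 fires, +1 burnt)
  fire out at step 8

5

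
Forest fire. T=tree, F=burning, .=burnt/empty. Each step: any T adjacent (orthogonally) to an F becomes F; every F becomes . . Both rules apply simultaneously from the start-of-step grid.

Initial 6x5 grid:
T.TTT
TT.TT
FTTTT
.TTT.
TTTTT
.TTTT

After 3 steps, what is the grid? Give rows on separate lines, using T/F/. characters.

Step 1: 2 trees catch fire, 1 burn out
  T.TTT
  FT.TT
  .FTTT
  .TTT.
  TTTTT
  .TTTT
Step 2: 4 trees catch fire, 2 burn out
  F.TTT
  .F.TT
  ..FTT
  .FTT.
  TTTTT
  .TTTT
Step 3: 3 trees catch fire, 4 burn out
  ..TTT
  ...TT
  ...FT
  ..FT.
  TFTTT
  .TTTT

..TTT
...TT
...FT
..FT.
TFTTT
.TTTT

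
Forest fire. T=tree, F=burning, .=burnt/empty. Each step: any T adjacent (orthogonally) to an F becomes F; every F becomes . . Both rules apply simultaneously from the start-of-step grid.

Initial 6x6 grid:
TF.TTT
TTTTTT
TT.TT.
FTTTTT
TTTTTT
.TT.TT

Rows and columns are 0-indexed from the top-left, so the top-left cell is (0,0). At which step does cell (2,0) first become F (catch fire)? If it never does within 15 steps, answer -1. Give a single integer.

Step 1: cell (2,0)='F' (+5 fires, +2 burnt)
  -> target ignites at step 1
Step 2: cell (2,0)='.' (+5 fires, +5 burnt)
Step 3: cell (2,0)='.' (+4 fires, +5 burnt)
Step 4: cell (2,0)='.' (+6 fires, +4 burnt)
Step 5: cell (2,0)='.' (+5 fires, +6 burnt)
Step 6: cell (2,0)='.' (+3 fires, +5 burnt)
Step 7: cell (2,0)='.' (+1 fires, +3 burnt)
Step 8: cell (2,0)='.' (+0 fires, +1 burnt)
  fire out at step 8

1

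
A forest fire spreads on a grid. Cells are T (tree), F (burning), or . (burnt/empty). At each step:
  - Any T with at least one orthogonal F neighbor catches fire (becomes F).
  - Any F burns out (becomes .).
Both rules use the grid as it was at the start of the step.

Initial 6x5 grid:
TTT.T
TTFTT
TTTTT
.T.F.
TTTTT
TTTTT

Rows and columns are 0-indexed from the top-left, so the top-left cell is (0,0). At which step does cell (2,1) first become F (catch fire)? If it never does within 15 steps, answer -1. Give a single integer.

Step 1: cell (2,1)='T' (+6 fires, +2 burnt)
Step 2: cell (2,1)='F' (+8 fires, +6 burnt)
  -> target ignites at step 2
Step 3: cell (2,1)='.' (+7 fires, +8 burnt)
Step 4: cell (2,1)='.' (+2 fires, +7 burnt)
Step 5: cell (2,1)='.' (+1 fires, +2 burnt)
Step 6: cell (2,1)='.' (+0 fires, +1 burnt)
  fire out at step 6

2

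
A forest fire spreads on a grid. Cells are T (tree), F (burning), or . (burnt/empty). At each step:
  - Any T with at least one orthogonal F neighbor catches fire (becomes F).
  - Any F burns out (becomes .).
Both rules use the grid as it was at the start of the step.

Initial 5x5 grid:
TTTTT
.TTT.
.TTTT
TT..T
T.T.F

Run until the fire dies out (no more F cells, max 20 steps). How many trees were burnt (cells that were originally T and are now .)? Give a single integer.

Step 1: +1 fires, +1 burnt (F count now 1)
Step 2: +1 fires, +1 burnt (F count now 1)
Step 3: +1 fires, +1 burnt (F count now 1)
Step 4: +2 fires, +1 burnt (F count now 2)
Step 5: +3 fires, +2 burnt (F count now 3)
Step 6: +4 fires, +3 burnt (F count now 4)
Step 7: +2 fires, +4 burnt (F count now 2)
Step 8: +2 fires, +2 burnt (F count now 2)
Step 9: +0 fires, +2 burnt (F count now 0)
Fire out after step 9
Initially T: 17, now '.': 24
Total burnt (originally-T cells now '.'): 16

Answer: 16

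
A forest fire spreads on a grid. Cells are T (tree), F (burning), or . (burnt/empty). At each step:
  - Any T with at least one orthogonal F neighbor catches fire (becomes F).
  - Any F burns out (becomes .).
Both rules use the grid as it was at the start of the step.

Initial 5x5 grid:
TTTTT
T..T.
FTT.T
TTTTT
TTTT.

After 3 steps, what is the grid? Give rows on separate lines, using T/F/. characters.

Step 1: 3 trees catch fire, 1 burn out
  TTTTT
  F..T.
  .FT.T
  FTTTT
  TTTT.
Step 2: 4 trees catch fire, 3 burn out
  FTTTT
  ...T.
  ..F.T
  .FTTT
  FTTT.
Step 3: 3 trees catch fire, 4 burn out
  .FTTT
  ...T.
  ....T
  ..FTT
  .FTT.

.FTTT
...T.
....T
..FTT
.FTT.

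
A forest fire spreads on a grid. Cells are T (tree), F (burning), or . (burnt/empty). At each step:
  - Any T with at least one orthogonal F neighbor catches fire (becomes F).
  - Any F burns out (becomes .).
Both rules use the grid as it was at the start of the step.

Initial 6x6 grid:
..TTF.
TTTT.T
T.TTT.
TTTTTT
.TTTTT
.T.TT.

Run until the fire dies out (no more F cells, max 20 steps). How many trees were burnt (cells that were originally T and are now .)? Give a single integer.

Step 1: +1 fires, +1 burnt (F count now 1)
Step 2: +2 fires, +1 burnt (F count now 2)
Step 3: +2 fires, +2 burnt (F count now 2)
Step 4: +4 fires, +2 burnt (F count now 4)
Step 5: +4 fires, +4 burnt (F count now 4)
Step 6: +6 fires, +4 burnt (F count now 6)
Step 7: +4 fires, +6 burnt (F count now 4)
Step 8: +1 fires, +4 burnt (F count now 1)
Step 9: +0 fires, +1 burnt (F count now 0)
Fire out after step 9
Initially T: 25, now '.': 35
Total burnt (originally-T cells now '.'): 24

Answer: 24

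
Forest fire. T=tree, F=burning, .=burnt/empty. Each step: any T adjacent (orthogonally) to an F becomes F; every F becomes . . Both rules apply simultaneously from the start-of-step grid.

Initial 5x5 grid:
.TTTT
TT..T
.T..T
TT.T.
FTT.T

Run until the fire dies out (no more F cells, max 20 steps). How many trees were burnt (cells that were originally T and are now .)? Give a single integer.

Step 1: +2 fires, +1 burnt (F count now 2)
Step 2: +2 fires, +2 burnt (F count now 2)
Step 3: +1 fires, +2 burnt (F count now 1)
Step 4: +1 fires, +1 burnt (F count now 1)
Step 5: +2 fires, +1 burnt (F count now 2)
Step 6: +1 fires, +2 burnt (F count now 1)
Step 7: +1 fires, +1 burnt (F count now 1)
Step 8: +1 fires, +1 burnt (F count now 1)
Step 9: +1 fires, +1 burnt (F count now 1)
Step 10: +1 fires, +1 burnt (F count now 1)
Step 11: +0 fires, +1 burnt (F count now 0)
Fire out after step 11
Initially T: 15, now '.': 23
Total burnt (originally-T cells now '.'): 13

Answer: 13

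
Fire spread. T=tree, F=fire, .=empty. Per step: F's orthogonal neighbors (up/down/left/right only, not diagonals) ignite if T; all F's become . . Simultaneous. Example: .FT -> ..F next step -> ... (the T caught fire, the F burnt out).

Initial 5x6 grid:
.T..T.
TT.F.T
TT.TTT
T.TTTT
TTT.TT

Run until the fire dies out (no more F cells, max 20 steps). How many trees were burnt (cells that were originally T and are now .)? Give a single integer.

Step 1: +1 fires, +1 burnt (F count now 1)
Step 2: +2 fires, +1 burnt (F count now 2)
Step 3: +3 fires, +2 burnt (F count now 3)
Step 4: +4 fires, +3 burnt (F count now 4)
Step 5: +2 fires, +4 burnt (F count now 2)
Step 6: +1 fires, +2 burnt (F count now 1)
Step 7: +1 fires, +1 burnt (F count now 1)
Step 8: +1 fires, +1 burnt (F count now 1)
Step 9: +2 fires, +1 burnt (F count now 2)
Step 10: +1 fires, +2 burnt (F count now 1)
Step 11: +1 fires, +1 burnt (F count now 1)
Step 12: +0 fires, +1 burnt (F count now 0)
Fire out after step 12
Initially T: 20, now '.': 29
Total burnt (originally-T cells now '.'): 19

Answer: 19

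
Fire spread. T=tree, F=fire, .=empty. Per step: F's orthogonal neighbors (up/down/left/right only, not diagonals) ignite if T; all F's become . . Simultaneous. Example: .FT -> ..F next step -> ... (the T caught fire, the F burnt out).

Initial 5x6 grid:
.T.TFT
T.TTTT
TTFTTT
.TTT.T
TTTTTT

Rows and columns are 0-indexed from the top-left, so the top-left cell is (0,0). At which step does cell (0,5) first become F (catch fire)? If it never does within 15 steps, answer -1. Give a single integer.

Step 1: cell (0,5)='F' (+7 fires, +2 burnt)
  -> target ignites at step 1
Step 2: cell (0,5)='.' (+7 fires, +7 burnt)
Step 3: cell (0,5)='.' (+4 fires, +7 burnt)
Step 4: cell (0,5)='.' (+3 fires, +4 burnt)
Step 5: cell (0,5)='.' (+1 fires, +3 burnt)
Step 6: cell (0,5)='.' (+0 fires, +1 burnt)
  fire out at step 6

1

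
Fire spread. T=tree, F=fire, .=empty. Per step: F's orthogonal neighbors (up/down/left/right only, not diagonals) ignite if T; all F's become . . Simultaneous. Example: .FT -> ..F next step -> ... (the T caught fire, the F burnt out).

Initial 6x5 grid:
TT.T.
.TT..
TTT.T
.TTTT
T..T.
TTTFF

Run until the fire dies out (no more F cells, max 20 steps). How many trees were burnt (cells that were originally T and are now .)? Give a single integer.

Step 1: +2 fires, +2 burnt (F count now 2)
Step 2: +2 fires, +2 burnt (F count now 2)
Step 3: +3 fires, +2 burnt (F count now 3)
Step 4: +4 fires, +3 burnt (F count now 4)
Step 5: +2 fires, +4 burnt (F count now 2)
Step 6: +2 fires, +2 burnt (F count now 2)
Step 7: +1 fires, +2 burnt (F count now 1)
Step 8: +1 fires, +1 burnt (F count now 1)
Step 9: +0 fires, +1 burnt (F count now 0)
Fire out after step 9
Initially T: 18, now '.': 29
Total burnt (originally-T cells now '.'): 17

Answer: 17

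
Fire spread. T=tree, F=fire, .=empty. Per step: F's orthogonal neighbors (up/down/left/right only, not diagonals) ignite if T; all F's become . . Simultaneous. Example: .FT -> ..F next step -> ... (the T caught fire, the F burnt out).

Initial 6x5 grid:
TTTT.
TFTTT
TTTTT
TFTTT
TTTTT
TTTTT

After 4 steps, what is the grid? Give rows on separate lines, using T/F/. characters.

Step 1: 7 trees catch fire, 2 burn out
  TFTT.
  F.FTT
  TFTTT
  F.FTT
  TFTTT
  TTTTT
Step 2: 9 trees catch fire, 7 burn out
  F.FT.
  ...FT
  F.FTT
  ...FT
  F.FTT
  TFTTT
Step 3: 7 trees catch fire, 9 burn out
  ...F.
  ....F
  ...FT
  ....F
  ...FT
  F.FTT
Step 4: 3 trees catch fire, 7 burn out
  .....
  .....
  ....F
  .....
  ....F
  ...FT

.....
.....
....F
.....
....F
...FT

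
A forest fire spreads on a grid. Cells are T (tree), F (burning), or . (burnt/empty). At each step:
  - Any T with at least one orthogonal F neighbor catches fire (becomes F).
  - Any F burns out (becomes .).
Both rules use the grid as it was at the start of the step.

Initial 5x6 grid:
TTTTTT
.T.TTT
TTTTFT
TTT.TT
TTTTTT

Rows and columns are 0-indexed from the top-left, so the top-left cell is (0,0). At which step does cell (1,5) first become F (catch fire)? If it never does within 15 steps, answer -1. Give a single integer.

Step 1: cell (1,5)='T' (+4 fires, +1 burnt)
Step 2: cell (1,5)='F' (+6 fires, +4 burnt)
  -> target ignites at step 2
Step 3: cell (1,5)='.' (+6 fires, +6 burnt)
Step 4: cell (1,5)='.' (+5 fires, +6 burnt)
Step 5: cell (1,5)='.' (+3 fires, +5 burnt)
Step 6: cell (1,5)='.' (+2 fires, +3 burnt)
Step 7: cell (1,5)='.' (+0 fires, +2 burnt)
  fire out at step 7

2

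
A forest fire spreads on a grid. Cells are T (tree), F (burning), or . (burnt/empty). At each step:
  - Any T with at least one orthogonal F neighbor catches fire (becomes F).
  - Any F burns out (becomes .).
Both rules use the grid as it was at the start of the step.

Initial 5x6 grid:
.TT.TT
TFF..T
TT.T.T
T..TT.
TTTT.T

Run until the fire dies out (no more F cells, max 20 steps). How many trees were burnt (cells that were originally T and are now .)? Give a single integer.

Step 1: +4 fires, +2 burnt (F count now 4)
Step 2: +1 fires, +4 burnt (F count now 1)
Step 3: +1 fires, +1 burnt (F count now 1)
Step 4: +1 fires, +1 burnt (F count now 1)
Step 5: +1 fires, +1 burnt (F count now 1)
Step 6: +1 fires, +1 burnt (F count now 1)
Step 7: +1 fires, +1 burnt (F count now 1)
Step 8: +1 fires, +1 burnt (F count now 1)
Step 9: +2 fires, +1 burnt (F count now 2)
Step 10: +0 fires, +2 burnt (F count now 0)
Fire out after step 10
Initially T: 18, now '.': 25
Total burnt (originally-T cells now '.'): 13

Answer: 13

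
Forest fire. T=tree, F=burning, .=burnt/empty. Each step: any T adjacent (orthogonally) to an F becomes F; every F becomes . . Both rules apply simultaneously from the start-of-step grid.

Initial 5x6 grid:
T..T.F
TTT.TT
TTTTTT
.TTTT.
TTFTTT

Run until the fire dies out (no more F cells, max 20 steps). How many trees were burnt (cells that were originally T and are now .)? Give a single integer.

Answer: 21

Derivation:
Step 1: +4 fires, +2 burnt (F count now 4)
Step 2: +7 fires, +4 burnt (F count now 7)
Step 3: +6 fires, +7 burnt (F count now 6)
Step 4: +2 fires, +6 burnt (F count now 2)
Step 5: +1 fires, +2 burnt (F count now 1)
Step 6: +1 fires, +1 burnt (F count now 1)
Step 7: +0 fires, +1 burnt (F count now 0)
Fire out after step 7
Initially T: 22, now '.': 29
Total burnt (originally-T cells now '.'): 21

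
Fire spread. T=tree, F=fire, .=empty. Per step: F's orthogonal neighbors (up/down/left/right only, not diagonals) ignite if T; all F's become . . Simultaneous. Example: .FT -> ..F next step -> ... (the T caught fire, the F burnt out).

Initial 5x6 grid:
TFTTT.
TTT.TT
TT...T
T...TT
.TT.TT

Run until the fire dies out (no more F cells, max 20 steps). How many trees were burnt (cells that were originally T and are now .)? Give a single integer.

Answer: 17

Derivation:
Step 1: +3 fires, +1 burnt (F count now 3)
Step 2: +4 fires, +3 burnt (F count now 4)
Step 3: +2 fires, +4 burnt (F count now 2)
Step 4: +2 fires, +2 burnt (F count now 2)
Step 5: +1 fires, +2 burnt (F count now 1)
Step 6: +1 fires, +1 burnt (F count now 1)
Step 7: +1 fires, +1 burnt (F count now 1)
Step 8: +2 fires, +1 burnt (F count now 2)
Step 9: +1 fires, +2 burnt (F count now 1)
Step 10: +0 fires, +1 burnt (F count now 0)
Fire out after step 10
Initially T: 19, now '.': 28
Total burnt (originally-T cells now '.'): 17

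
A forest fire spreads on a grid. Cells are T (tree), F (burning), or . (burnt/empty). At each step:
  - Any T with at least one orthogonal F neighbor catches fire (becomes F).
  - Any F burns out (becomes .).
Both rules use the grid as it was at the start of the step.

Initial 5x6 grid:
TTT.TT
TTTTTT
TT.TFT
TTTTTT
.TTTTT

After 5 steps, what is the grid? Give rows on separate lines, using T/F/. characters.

Step 1: 4 trees catch fire, 1 burn out
  TTT.TT
  TTTTFT
  TT.F.F
  TTTTFT
  .TTTTT
Step 2: 6 trees catch fire, 4 burn out
  TTT.FT
  TTTF.F
  TT....
  TTTF.F
  .TTTFT
Step 3: 5 trees catch fire, 6 burn out
  TTT..F
  TTF...
  TT....
  TTF...
  .TTF.F
Step 4: 4 trees catch fire, 5 burn out
  TTF...
  TF....
  TT....
  TF....
  .TF...
Step 5: 5 trees catch fire, 4 burn out
  TF....
  F.....
  TF....
  F.....
  .F....

TF....
F.....
TF....
F.....
.F....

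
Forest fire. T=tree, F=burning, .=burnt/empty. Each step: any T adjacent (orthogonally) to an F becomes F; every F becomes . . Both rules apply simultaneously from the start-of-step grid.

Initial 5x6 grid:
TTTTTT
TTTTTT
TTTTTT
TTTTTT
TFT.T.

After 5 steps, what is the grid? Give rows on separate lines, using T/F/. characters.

Step 1: 3 trees catch fire, 1 burn out
  TTTTTT
  TTTTTT
  TTTTTT
  TFTTTT
  F.F.T.
Step 2: 3 trees catch fire, 3 burn out
  TTTTTT
  TTTTTT
  TFTTTT
  F.FTTT
  ....T.
Step 3: 4 trees catch fire, 3 burn out
  TTTTTT
  TFTTTT
  F.FTTT
  ...FTT
  ....T.
Step 4: 5 trees catch fire, 4 burn out
  TFTTTT
  F.FTTT
  ...FTT
  ....FT
  ....T.
Step 5: 6 trees catch fire, 5 burn out
  F.FTTT
  ...FTT
  ....FT
  .....F
  ....F.

F.FTTT
...FTT
....FT
.....F
....F.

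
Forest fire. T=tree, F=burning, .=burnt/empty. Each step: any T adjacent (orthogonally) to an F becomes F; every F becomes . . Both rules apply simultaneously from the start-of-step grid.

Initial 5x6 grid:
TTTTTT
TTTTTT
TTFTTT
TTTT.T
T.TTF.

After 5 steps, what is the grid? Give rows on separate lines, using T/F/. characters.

Step 1: 5 trees catch fire, 2 burn out
  TTTTTT
  TTFTTT
  TF.FTT
  TTFT.T
  T.TF..
Step 2: 8 trees catch fire, 5 burn out
  TTFTTT
  TF.FTT
  F...FT
  TF.F.T
  T.F...
Step 3: 6 trees catch fire, 8 burn out
  TF.FTT
  F...FT
  .....F
  F....T
  T.....
Step 4: 5 trees catch fire, 6 burn out
  F...FT
  .....F
  ......
  .....F
  F.....
Step 5: 1 trees catch fire, 5 burn out
  .....F
  ......
  ......
  ......
  ......

.....F
......
......
......
......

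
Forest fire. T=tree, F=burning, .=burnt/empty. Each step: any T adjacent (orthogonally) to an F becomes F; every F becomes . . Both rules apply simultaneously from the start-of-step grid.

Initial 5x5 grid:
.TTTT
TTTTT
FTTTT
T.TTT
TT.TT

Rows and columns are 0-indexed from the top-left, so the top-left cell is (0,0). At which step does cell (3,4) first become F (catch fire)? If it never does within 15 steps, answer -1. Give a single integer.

Step 1: cell (3,4)='T' (+3 fires, +1 burnt)
Step 2: cell (3,4)='T' (+3 fires, +3 burnt)
Step 3: cell (3,4)='T' (+5 fires, +3 burnt)
Step 4: cell (3,4)='T' (+4 fires, +5 burnt)
Step 5: cell (3,4)='F' (+4 fires, +4 burnt)
  -> target ignites at step 5
Step 6: cell (3,4)='.' (+2 fires, +4 burnt)
Step 7: cell (3,4)='.' (+0 fires, +2 burnt)
  fire out at step 7

5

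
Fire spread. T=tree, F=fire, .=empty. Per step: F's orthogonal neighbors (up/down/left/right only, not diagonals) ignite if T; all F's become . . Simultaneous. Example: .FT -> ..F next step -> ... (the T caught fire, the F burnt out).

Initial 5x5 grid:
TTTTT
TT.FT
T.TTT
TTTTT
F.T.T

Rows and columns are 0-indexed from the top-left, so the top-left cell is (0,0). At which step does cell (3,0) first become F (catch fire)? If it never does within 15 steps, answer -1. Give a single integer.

Step 1: cell (3,0)='F' (+4 fires, +2 burnt)
  -> target ignites at step 1
Step 2: cell (3,0)='.' (+7 fires, +4 burnt)
Step 3: cell (3,0)='.' (+4 fires, +7 burnt)
Step 4: cell (3,0)='.' (+4 fires, +4 burnt)
Step 5: cell (3,0)='.' (+0 fires, +4 burnt)
  fire out at step 5

1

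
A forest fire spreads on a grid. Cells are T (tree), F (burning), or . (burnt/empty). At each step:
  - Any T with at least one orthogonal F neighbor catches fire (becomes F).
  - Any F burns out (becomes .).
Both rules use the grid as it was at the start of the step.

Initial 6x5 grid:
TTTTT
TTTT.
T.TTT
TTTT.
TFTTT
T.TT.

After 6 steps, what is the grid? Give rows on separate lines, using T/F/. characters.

Step 1: 3 trees catch fire, 1 burn out
  TTTTT
  TTTT.
  T.TTT
  TFTT.
  F.FTT
  T.TT.
Step 2: 5 trees catch fire, 3 burn out
  TTTTT
  TTTT.
  T.TTT
  F.FT.
  ...FT
  F.FT.
Step 3: 5 trees catch fire, 5 burn out
  TTTTT
  TTTT.
  F.FTT
  ...F.
  ....F
  ...F.
Step 4: 3 trees catch fire, 5 burn out
  TTTTT
  FTFT.
  ...FT
  .....
  .....
  .....
Step 5: 5 trees catch fire, 3 burn out
  FTFTT
  .F.F.
  ....F
  .....
  .....
  .....
Step 6: 2 trees catch fire, 5 burn out
  .F.FT
  .....
  .....
  .....
  .....
  .....

.F.FT
.....
.....
.....
.....
.....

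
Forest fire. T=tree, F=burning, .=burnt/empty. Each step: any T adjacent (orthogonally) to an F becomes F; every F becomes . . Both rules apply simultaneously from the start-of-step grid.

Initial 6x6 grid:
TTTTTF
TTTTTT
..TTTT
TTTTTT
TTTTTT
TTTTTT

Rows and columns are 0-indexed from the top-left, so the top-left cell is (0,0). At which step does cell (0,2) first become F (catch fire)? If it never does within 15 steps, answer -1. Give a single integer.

Step 1: cell (0,2)='T' (+2 fires, +1 burnt)
Step 2: cell (0,2)='T' (+3 fires, +2 burnt)
Step 3: cell (0,2)='F' (+4 fires, +3 burnt)
  -> target ignites at step 3
Step 4: cell (0,2)='.' (+5 fires, +4 burnt)
Step 5: cell (0,2)='.' (+6 fires, +5 burnt)
Step 6: cell (0,2)='.' (+4 fires, +6 burnt)
Step 7: cell (0,2)='.' (+3 fires, +4 burnt)
Step 8: cell (0,2)='.' (+3 fires, +3 burnt)
Step 9: cell (0,2)='.' (+2 fires, +3 burnt)
Step 10: cell (0,2)='.' (+1 fires, +2 burnt)
Step 11: cell (0,2)='.' (+0 fires, +1 burnt)
  fire out at step 11

3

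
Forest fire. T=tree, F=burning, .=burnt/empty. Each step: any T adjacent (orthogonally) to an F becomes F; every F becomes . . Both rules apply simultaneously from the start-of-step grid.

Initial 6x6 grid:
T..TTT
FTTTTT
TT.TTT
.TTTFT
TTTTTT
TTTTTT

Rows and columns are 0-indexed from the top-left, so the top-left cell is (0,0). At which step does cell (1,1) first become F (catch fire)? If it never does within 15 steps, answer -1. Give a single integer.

Step 1: cell (1,1)='F' (+7 fires, +2 burnt)
  -> target ignites at step 1
Step 2: cell (1,1)='.' (+9 fires, +7 burnt)
Step 3: cell (1,1)='.' (+7 fires, +9 burnt)
Step 4: cell (1,1)='.' (+4 fires, +7 burnt)
Step 5: cell (1,1)='.' (+2 fires, +4 burnt)
Step 6: cell (1,1)='.' (+1 fires, +2 burnt)
Step 7: cell (1,1)='.' (+0 fires, +1 burnt)
  fire out at step 7

1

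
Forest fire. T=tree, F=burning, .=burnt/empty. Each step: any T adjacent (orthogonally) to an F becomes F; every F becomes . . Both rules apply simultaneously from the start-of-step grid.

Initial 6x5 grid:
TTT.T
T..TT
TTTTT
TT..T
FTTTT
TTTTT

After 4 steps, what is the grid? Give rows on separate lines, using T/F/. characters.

Step 1: 3 trees catch fire, 1 burn out
  TTT.T
  T..TT
  TTTTT
  FT..T
  .FTTT
  FTTTT
Step 2: 4 trees catch fire, 3 burn out
  TTT.T
  T..TT
  FTTTT
  .F..T
  ..FTT
  .FTTT
Step 3: 4 trees catch fire, 4 burn out
  TTT.T
  F..TT
  .FTTT
  ....T
  ...FT
  ..FTT
Step 4: 4 trees catch fire, 4 burn out
  FTT.T
  ...TT
  ..FTT
  ....T
  ....F
  ...FT

FTT.T
...TT
..FTT
....T
....F
...FT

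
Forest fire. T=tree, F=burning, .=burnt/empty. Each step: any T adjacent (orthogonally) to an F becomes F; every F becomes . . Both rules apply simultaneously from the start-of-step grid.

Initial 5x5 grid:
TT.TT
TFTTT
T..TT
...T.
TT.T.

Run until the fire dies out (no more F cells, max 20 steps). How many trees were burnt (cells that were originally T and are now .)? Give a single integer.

Step 1: +3 fires, +1 burnt (F count now 3)
Step 2: +3 fires, +3 burnt (F count now 3)
Step 3: +3 fires, +3 burnt (F count now 3)
Step 4: +3 fires, +3 burnt (F count now 3)
Step 5: +1 fires, +3 burnt (F count now 1)
Step 6: +0 fires, +1 burnt (F count now 0)
Fire out after step 6
Initially T: 15, now '.': 23
Total burnt (originally-T cells now '.'): 13

Answer: 13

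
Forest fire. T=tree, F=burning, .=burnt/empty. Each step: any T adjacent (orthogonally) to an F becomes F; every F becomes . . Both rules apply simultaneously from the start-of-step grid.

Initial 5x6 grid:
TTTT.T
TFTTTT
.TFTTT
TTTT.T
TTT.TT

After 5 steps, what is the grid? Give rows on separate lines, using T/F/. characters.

Step 1: 6 trees catch fire, 2 burn out
  TFTT.T
  F.FTTT
  .F.FTT
  TTFT.T
  TTT.TT
Step 2: 7 trees catch fire, 6 burn out
  F.FT.T
  ...FTT
  ....FT
  TF.F.T
  TTF.TT
Step 3: 5 trees catch fire, 7 burn out
  ...F.T
  ....FT
  .....F
  F....T
  TF..TT
Step 4: 3 trees catch fire, 5 burn out
  .....T
  .....F
  ......
  .....F
  F...TT
Step 5: 2 trees catch fire, 3 burn out
  .....F
  ......
  ......
  ......
  ....TF

.....F
......
......
......
....TF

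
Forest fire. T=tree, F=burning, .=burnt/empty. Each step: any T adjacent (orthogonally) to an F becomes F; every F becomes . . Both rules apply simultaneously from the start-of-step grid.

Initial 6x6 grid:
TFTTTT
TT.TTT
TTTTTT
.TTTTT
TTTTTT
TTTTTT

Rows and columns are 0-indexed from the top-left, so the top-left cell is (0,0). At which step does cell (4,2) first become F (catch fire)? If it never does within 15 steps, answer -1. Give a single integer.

Step 1: cell (4,2)='T' (+3 fires, +1 burnt)
Step 2: cell (4,2)='T' (+3 fires, +3 burnt)
Step 3: cell (4,2)='T' (+5 fires, +3 burnt)
Step 4: cell (4,2)='T' (+5 fires, +5 burnt)
Step 5: cell (4,2)='F' (+6 fires, +5 burnt)
  -> target ignites at step 5
Step 6: cell (4,2)='.' (+5 fires, +6 burnt)
Step 7: cell (4,2)='.' (+3 fires, +5 burnt)
Step 8: cell (4,2)='.' (+2 fires, +3 burnt)
Step 9: cell (4,2)='.' (+1 fires, +2 burnt)
Step 10: cell (4,2)='.' (+0 fires, +1 burnt)
  fire out at step 10

5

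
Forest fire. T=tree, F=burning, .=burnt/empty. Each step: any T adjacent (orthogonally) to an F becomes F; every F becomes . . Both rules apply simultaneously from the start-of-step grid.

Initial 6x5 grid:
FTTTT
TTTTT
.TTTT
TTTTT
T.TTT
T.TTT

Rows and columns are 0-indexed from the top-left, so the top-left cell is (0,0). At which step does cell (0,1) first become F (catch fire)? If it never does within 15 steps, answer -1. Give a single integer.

Step 1: cell (0,1)='F' (+2 fires, +1 burnt)
  -> target ignites at step 1
Step 2: cell (0,1)='.' (+2 fires, +2 burnt)
Step 3: cell (0,1)='.' (+3 fires, +2 burnt)
Step 4: cell (0,1)='.' (+4 fires, +3 burnt)
Step 5: cell (0,1)='.' (+4 fires, +4 burnt)
Step 6: cell (0,1)='.' (+4 fires, +4 burnt)
Step 7: cell (0,1)='.' (+4 fires, +4 burnt)
Step 8: cell (0,1)='.' (+2 fires, +4 burnt)
Step 9: cell (0,1)='.' (+1 fires, +2 burnt)
Step 10: cell (0,1)='.' (+0 fires, +1 burnt)
  fire out at step 10

1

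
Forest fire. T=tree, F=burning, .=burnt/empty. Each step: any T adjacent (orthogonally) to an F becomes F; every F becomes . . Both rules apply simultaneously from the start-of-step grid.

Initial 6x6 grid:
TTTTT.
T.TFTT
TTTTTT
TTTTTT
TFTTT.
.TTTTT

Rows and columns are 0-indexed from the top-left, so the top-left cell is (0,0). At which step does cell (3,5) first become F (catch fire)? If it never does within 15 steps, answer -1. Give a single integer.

Step 1: cell (3,5)='T' (+8 fires, +2 burnt)
Step 2: cell (3,5)='T' (+11 fires, +8 burnt)
Step 3: cell (3,5)='T' (+6 fires, +11 burnt)
Step 4: cell (3,5)='F' (+4 fires, +6 burnt)
  -> target ignites at step 4
Step 5: cell (3,5)='.' (+1 fires, +4 burnt)
Step 6: cell (3,5)='.' (+0 fires, +1 burnt)
  fire out at step 6

4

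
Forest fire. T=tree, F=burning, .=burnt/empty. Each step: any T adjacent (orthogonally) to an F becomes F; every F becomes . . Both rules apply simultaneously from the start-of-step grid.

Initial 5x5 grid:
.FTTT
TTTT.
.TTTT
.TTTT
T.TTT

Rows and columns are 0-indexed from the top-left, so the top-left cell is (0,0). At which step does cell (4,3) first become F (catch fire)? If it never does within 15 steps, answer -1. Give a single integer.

Step 1: cell (4,3)='T' (+2 fires, +1 burnt)
Step 2: cell (4,3)='T' (+4 fires, +2 burnt)
Step 3: cell (4,3)='T' (+4 fires, +4 burnt)
Step 4: cell (4,3)='T' (+2 fires, +4 burnt)
Step 5: cell (4,3)='T' (+3 fires, +2 burnt)
Step 6: cell (4,3)='F' (+2 fires, +3 burnt)
  -> target ignites at step 6
Step 7: cell (4,3)='.' (+1 fires, +2 burnt)
Step 8: cell (4,3)='.' (+0 fires, +1 burnt)
  fire out at step 8

6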